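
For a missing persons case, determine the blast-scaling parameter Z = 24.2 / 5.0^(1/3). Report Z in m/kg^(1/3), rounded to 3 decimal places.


Scaled distance calculation:
W^(1/3) = 5.0^(1/3) = 1.709976
Z = R / W^(1/3) = 24.2 / 1.709976
Z = 14.152 m/kg^(1/3)

14.152


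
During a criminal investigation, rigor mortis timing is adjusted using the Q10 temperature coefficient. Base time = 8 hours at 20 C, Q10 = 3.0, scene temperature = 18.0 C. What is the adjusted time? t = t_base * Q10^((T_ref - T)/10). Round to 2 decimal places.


Rigor mortis time adjustment:
Exponent = (T_ref - T_actual) / 10 = (20 - 18.0) / 10 = 0.2
Q10 factor = 3.0^0.2 = 1.24573
t_adjusted = 8 * 1.24573 = 9.97 hours

9.97


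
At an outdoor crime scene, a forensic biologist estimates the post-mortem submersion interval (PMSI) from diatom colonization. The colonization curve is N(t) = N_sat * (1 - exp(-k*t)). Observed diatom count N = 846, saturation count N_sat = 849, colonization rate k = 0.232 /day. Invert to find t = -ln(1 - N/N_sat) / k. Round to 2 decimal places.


PMSI from diatom colonization curve:
N / N_sat = 846 / 849 = 0.996466
1 - N/N_sat = 0.003534
ln(1 - N/N_sat) = -5.645325
t = -ln(1 - N/N_sat) / k = -(-5.645325) / 0.232 = 24.33 days

24.33


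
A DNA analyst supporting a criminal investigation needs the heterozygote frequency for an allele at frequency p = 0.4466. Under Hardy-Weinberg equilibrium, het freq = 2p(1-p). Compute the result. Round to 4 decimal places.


Hardy-Weinberg heterozygote frequency:
q = 1 - p = 1 - 0.4466 = 0.5534
2pq = 2 * 0.4466 * 0.5534 = 0.4943

0.4943


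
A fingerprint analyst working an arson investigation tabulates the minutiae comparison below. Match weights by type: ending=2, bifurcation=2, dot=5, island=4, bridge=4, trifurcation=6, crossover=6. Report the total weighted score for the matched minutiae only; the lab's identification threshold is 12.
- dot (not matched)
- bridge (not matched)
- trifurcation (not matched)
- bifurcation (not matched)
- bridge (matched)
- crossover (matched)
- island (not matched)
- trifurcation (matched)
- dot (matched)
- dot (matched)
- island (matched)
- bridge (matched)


Weighted minutiae match score:
  dot: not matched, +0
  bridge: not matched, +0
  trifurcation: not matched, +0
  bifurcation: not matched, +0
  bridge: matched, +4 (running total 4)
  crossover: matched, +6 (running total 10)
  island: not matched, +0
  trifurcation: matched, +6 (running total 16)
  dot: matched, +5 (running total 21)
  dot: matched, +5 (running total 26)
  island: matched, +4 (running total 30)
  bridge: matched, +4 (running total 34)
Total score = 34
Threshold = 12; verdict = identification

34


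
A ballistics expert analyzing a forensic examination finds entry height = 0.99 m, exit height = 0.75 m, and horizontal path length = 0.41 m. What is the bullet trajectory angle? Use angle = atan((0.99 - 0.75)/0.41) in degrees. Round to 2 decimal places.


Bullet trajectory angle:
Height difference = 0.99 - 0.75 = 0.24 m
angle = atan(0.24 / 0.41)
angle = atan(0.585366)
angle = 30.34 degrees

30.34


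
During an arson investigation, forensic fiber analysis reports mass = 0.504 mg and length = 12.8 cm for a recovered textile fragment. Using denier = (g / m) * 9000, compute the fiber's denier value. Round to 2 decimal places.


Denier calculation:
Mass in grams = 0.504 mg / 1000 = 0.000504 g
Length in meters = 12.8 cm / 100 = 0.128 m
Linear density = mass / length = 0.000504 / 0.128 = 0.0039375 g/m
Denier = (g/m) * 9000 = 0.0039375 * 9000 = 35.44

35.44


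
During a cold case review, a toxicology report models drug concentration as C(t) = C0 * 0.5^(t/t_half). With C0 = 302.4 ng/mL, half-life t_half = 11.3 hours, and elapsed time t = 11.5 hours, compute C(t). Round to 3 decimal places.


Drug concentration decay:
Number of half-lives = t / t_half = 11.5 / 11.3 = 1.017699
Decay factor = 0.5^1.017699 = 0.49390347
C(t) = 302.4 * 0.49390347 = 149.356 ng/mL

149.356


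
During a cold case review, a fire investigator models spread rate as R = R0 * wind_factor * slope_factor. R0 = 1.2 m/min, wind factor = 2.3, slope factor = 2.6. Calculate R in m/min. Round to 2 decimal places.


Fire spread rate calculation:
R = R0 * wind_factor * slope_factor
= 1.2 * 2.3 * 2.6
= 2.76 * 2.6
= 7.18 m/min

7.18


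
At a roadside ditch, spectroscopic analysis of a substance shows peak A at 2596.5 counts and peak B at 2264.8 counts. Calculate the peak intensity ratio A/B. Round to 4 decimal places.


Spectral peak ratio:
Peak A = 2596.5 counts
Peak B = 2264.8 counts
Ratio = 2596.5 / 2264.8 = 1.1465

1.1465


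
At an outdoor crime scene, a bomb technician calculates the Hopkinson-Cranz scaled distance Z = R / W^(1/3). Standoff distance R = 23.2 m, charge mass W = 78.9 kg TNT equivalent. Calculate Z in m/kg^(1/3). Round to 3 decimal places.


Scaled distance calculation:
W^(1/3) = 78.9^(1/3) = 4.289029
Z = R / W^(1/3) = 23.2 / 4.289029
Z = 5.409 m/kg^(1/3)

5.409


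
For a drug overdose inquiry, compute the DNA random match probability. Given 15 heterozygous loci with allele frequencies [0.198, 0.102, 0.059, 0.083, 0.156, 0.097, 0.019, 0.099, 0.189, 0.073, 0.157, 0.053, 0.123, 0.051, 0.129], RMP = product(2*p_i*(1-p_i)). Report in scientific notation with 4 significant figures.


Computing RMP for 15 loci:
Locus 1: 2 * 0.198 * 0.802 = 0.317592
Locus 2: 2 * 0.102 * 0.898 = 0.183192
Locus 3: 2 * 0.059 * 0.941 = 0.111038
Locus 4: 2 * 0.083 * 0.917 = 0.152222
Locus 5: 2 * 0.156 * 0.844 = 0.263328
Locus 6: 2 * 0.097 * 0.903 = 0.175182
Locus 7: 2 * 0.019 * 0.981 = 0.037278
Locus 8: 2 * 0.099 * 0.901 = 0.178398
Locus 9: 2 * 0.189 * 0.811 = 0.306558
Locus 10: 2 * 0.073 * 0.927 = 0.135342
Locus 11: 2 * 0.157 * 0.843 = 0.264702
Locus 12: 2 * 0.053 * 0.947 = 0.100382
Locus 13: 2 * 0.123 * 0.877 = 0.215742
Locus 14: 2 * 0.051 * 0.949 = 0.096798
Locus 15: 2 * 0.129 * 0.871 = 0.224718
RMP = 1.561e-12

1.561e-12


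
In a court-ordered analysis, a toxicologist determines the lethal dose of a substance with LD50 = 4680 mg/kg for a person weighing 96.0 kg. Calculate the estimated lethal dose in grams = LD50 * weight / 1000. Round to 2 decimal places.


Lethal dose calculation:
Lethal dose = LD50 * body_weight / 1000
= 4680 * 96.0 / 1000
= 449280 / 1000
= 449.28 g

449.28


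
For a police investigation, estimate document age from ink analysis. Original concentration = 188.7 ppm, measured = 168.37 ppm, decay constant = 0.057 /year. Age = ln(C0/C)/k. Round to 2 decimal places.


Document age estimation:
C0/C = 188.7 / 168.37 = 1.120746
ln(C0/C) = 0.113995
t = 0.113995 / 0.057 = 2.00 years

2.00


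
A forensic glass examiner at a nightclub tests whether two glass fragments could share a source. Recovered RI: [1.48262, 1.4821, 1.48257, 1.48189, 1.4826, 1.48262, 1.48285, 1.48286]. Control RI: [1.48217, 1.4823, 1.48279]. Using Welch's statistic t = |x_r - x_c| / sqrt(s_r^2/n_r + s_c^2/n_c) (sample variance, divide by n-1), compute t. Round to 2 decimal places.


Welch's t-criterion for glass RI comparison:
Recovered mean = sum / n_r = 11.86011 / 8 = 1.4825138
Control mean = sum / n_c = 4.44726 / 3 = 1.48242
Recovered sample variance s_r^2 = 1.18055e-07
Control sample variance s_c^2 = 1.069e-07
Welch SE (unpooled) = sqrt(s_r^2/n_r + s_c^2/n_c) = sqrt(1.47569e-08 + 3.56333e-08) = sqrt(5.03902e-08) = 0.000224478
|mean_r - mean_c| = 9.375e-05
t = 9.375e-05 / 0.000224478 = 0.42

0.42


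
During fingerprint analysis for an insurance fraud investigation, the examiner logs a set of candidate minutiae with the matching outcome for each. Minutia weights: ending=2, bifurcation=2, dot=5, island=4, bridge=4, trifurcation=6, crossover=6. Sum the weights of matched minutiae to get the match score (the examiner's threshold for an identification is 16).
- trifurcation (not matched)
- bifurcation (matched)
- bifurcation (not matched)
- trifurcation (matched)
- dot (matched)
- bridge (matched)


Weighted minutiae match score:
  trifurcation: not matched, +0
  bifurcation: matched, +2 (running total 2)
  bifurcation: not matched, +0
  trifurcation: matched, +6 (running total 8)
  dot: matched, +5 (running total 13)
  bridge: matched, +4 (running total 17)
Total score = 17
Threshold = 16; verdict = identification

17


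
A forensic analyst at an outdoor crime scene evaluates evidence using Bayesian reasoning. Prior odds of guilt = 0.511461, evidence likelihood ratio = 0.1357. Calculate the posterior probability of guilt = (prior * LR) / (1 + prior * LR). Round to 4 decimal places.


Bayesian evidence evaluation:
Posterior odds = prior_odds * LR = 0.511461 * 0.1357 = 0.06940526
Posterior probability = posterior_odds / (1 + posterior_odds)
= 0.06940526 / (1 + 0.06940526)
= 0.06940526 / 1.06940526
= 0.0649

0.0649


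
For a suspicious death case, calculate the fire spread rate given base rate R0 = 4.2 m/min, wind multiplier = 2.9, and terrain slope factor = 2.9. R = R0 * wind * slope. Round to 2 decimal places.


Fire spread rate calculation:
R = R0 * wind_factor * slope_factor
= 4.2 * 2.9 * 2.9
= 12.18 * 2.9
= 35.32 m/min

35.32


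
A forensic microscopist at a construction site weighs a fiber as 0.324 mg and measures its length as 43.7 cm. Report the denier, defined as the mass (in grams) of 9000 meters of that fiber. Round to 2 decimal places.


Denier calculation:
Mass in grams = 0.324 mg / 1000 = 0.000324 g
Length in meters = 43.7 cm / 100 = 0.437 m
Linear density = mass / length = 0.000324 / 0.437 = 0.00074142 g/m
Denier = (g/m) * 9000 = 0.00074142 * 9000 = 6.67

6.67


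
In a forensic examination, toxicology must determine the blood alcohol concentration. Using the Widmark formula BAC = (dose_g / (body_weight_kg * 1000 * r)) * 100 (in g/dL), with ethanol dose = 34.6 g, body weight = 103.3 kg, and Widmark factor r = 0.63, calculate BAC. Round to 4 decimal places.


Applying the Widmark formula:
BAC = (dose_g / (body_wt * 1000 * r)) * 100
Denominator = 103.3 * 1000 * 0.63 = 65079
BAC = (34.6 / 65079) * 100
BAC = 0.0532 g/dL

0.0532


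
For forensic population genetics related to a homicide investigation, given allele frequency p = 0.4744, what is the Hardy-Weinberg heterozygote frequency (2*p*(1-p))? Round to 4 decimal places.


Hardy-Weinberg heterozygote frequency:
q = 1 - p = 1 - 0.4744 = 0.5256
2pq = 2 * 0.4744 * 0.5256 = 0.4987

0.4987


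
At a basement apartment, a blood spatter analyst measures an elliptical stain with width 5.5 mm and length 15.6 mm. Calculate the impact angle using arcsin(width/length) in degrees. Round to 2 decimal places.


Blood spatter impact angle calculation:
width / length = 5.5 / 15.6 = 0.352564
angle = arcsin(0.352564)
angle = 20.64 degrees

20.64


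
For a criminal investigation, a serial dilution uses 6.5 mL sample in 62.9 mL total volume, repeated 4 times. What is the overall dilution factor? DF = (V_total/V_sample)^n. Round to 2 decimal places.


Dilution factor calculation:
Single dilution = V_total / V_sample = 62.9 / 6.5 ≈ 9.676923
Number of dilutions = 4
Total DF = (62.9 / 6.5)^4 (full precision, rounded at the end) = 8768.98

8768.98


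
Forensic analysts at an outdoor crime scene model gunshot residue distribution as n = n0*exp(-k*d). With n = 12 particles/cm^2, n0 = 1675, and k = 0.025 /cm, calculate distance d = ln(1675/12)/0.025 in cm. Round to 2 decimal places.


GSR distance calculation:
n0/n = 1675 / 12 = 139.583333
ln(n0/n) = 4.938662
d = 4.938662 / 0.025 = 197.55 cm

197.55


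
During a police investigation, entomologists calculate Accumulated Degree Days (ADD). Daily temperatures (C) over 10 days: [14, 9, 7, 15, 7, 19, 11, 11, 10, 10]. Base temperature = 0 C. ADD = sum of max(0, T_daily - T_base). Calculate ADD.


Computing ADD day by day:
Day 1: max(0, 14 - 0) = 14
Day 2: max(0, 9 - 0) = 9
Day 3: max(0, 7 - 0) = 7
Day 4: max(0, 15 - 0) = 15
Day 5: max(0, 7 - 0) = 7
Day 6: max(0, 19 - 0) = 19
Day 7: max(0, 11 - 0) = 11
Day 8: max(0, 11 - 0) = 11
Day 9: max(0, 10 - 0) = 10
Day 10: max(0, 10 - 0) = 10
Total ADD = 113

113


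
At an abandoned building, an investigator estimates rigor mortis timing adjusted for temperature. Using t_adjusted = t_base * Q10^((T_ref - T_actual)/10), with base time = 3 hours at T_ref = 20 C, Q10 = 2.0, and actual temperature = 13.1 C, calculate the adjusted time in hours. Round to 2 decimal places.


Rigor mortis time adjustment:
Exponent = (T_ref - T_actual) / 10 = (20 - 13.1) / 10 = 0.69
Q10 factor = 2.0^0.69 = 1.61328
t_adjusted = 3 * 1.61328 = 4.84 hours

4.84


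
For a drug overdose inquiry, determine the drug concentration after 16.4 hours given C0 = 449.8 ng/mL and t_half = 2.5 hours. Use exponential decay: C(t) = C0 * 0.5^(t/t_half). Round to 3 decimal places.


Drug concentration decay:
Number of half-lives = t / t_half = 16.4 / 2.5 = 6.56
Decay factor = 0.5^6.56 = 0.01059847
C(t) = 449.8 * 0.01059847 = 4.767 ng/mL

4.767


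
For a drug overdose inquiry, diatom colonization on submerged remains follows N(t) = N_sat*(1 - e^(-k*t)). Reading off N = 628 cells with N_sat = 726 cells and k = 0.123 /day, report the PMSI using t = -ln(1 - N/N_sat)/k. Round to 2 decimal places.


PMSI from diatom colonization curve:
N / N_sat = 628 / 726 = 0.865014
1 - N/N_sat = 0.134986
ln(1 - N/N_sat) = -2.002584
t = -ln(1 - N/N_sat) / k = -(-2.002584) / 0.123 = 16.28 days

16.28


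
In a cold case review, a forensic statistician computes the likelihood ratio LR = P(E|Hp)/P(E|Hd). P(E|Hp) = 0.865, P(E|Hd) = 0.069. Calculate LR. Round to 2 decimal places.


Likelihood ratio calculation:
LR = P(E|Hp) / P(E|Hd)
LR = 0.865 / 0.069
LR = 12.54

12.54


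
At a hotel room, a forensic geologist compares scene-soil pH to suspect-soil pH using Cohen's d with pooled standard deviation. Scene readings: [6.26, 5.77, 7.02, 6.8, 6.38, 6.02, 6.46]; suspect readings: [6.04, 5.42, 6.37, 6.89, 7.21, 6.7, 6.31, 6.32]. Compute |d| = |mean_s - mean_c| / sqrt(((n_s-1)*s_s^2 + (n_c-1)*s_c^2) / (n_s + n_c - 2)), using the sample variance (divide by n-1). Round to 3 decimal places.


Pooled-variance Cohen's d for soil pH comparison:
Scene mean = 44.71 / 7 = 6.387143
Suspect mean = 51.26 / 8 = 6.4075
Scene sample variance s_s^2 = 0.18469
Suspect sample variance s_c^2 = 0.298736
Pooled variance = ((n_s-1)*s_s^2 + (n_c-1)*s_c^2) / (n_s + n_c - 2) = 0.246099
Pooled SD = sqrt(0.246099) = 0.496084
Mean difference = -0.020357
|d| = |-0.020357| / 0.496084 = 0.041

0.041


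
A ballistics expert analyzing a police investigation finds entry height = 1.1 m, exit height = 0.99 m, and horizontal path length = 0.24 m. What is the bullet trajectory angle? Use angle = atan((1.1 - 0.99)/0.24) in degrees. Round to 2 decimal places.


Bullet trajectory angle:
Height difference = 1.1 - 0.99 = 0.11 m
angle = atan(0.11 / 0.24)
angle = atan(0.458333)
angle = 24.62 degrees

24.62


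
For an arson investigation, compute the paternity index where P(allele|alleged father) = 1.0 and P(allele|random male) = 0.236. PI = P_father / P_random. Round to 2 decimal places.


Paternity Index calculation:
PI = P(allele|father) / P(allele|random)
PI = 1.0 / 0.236
PI = 4.24

4.24


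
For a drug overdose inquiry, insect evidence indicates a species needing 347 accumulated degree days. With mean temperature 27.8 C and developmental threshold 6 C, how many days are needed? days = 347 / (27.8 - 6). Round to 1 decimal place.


Insect development time:
Effective temperature = avg_temp - T_base = 27.8 - 6 = 21.8 C
Days = ADD / effective_temp = 347 / 21.8 = 15.9 days

15.9


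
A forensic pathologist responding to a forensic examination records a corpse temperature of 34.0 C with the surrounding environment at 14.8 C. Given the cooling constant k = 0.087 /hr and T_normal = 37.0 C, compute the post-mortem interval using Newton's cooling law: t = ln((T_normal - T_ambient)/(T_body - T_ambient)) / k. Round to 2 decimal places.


Using Newton's law of cooling:
t = ln((T_normal - T_ambient) / (T_body - T_ambient)) / k
T_normal - T_ambient = 22.2
T_body - T_ambient = 19.2
Ratio = 1.15625
ln(ratio) = 0.145182
t = 0.145182 / 0.087 = 1.67 hours

1.67


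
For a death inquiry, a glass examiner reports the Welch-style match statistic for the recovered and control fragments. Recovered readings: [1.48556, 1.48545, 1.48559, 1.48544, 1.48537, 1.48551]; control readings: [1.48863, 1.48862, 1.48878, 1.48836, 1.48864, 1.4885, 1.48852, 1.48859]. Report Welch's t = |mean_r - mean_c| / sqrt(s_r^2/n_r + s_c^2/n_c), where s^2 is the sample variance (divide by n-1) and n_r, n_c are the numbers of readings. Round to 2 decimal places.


Welch's t-criterion for glass RI comparison:
Recovered mean = sum / n_r = 8.91292 / 6 = 1.4854867
Control mean = sum / n_c = 11.90864 / 8 = 1.48858
Recovered sample variance s_r^2 = 6.74667e-09
Control sample variance s_c^2 = 1.51714e-08
Welch SE (unpooled) = sqrt(s_r^2/n_r + s_c^2/n_c) = sqrt(1.12444e-09 + 1.89643e-09) = sqrt(3.02087e-09) = 5.49624e-05
|mean_r - mean_c| = 0.00309333
t = 0.00309333 / 5.49624e-05 = 56.28

56.28


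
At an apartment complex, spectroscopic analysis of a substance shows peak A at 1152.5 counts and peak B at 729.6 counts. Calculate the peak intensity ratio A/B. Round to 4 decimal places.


Spectral peak ratio:
Peak A = 1152.5 counts
Peak B = 729.6 counts
Ratio = 1152.5 / 729.6 = 1.5796

1.5796


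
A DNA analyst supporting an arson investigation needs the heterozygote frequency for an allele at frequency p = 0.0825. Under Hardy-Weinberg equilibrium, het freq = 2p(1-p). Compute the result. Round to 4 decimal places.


Hardy-Weinberg heterozygote frequency:
q = 1 - p = 1 - 0.0825 = 0.9175
2pq = 2 * 0.0825 * 0.9175 = 0.1514

0.1514


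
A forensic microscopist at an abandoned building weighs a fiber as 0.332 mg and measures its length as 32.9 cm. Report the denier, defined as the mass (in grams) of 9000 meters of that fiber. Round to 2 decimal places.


Denier calculation:
Mass in grams = 0.332 mg / 1000 = 0.000332 g
Length in meters = 32.9 cm / 100 = 0.329 m
Linear density = mass / length = 0.000332 / 0.329 = 0.00100912 g/m
Denier = (g/m) * 9000 = 0.00100912 * 9000 = 9.08

9.08


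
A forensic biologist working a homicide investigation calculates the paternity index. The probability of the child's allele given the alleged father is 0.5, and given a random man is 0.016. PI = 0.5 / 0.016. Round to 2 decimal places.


Paternity Index calculation:
PI = P(allele|father) / P(allele|random)
PI = 0.5 / 0.016
PI = 31.25

31.25


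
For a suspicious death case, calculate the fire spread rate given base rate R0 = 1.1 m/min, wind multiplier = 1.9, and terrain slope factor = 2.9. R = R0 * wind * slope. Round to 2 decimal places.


Fire spread rate calculation:
R = R0 * wind_factor * slope_factor
= 1.1 * 1.9 * 2.9
= 2.09 * 2.9
= 6.06 m/min

6.06


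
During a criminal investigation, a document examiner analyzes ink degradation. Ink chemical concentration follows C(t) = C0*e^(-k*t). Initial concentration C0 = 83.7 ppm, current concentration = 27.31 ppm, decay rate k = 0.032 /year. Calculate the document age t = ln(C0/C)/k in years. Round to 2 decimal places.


Document age estimation:
C0/C = 83.7 / 27.31 = 3.064811
ln(C0/C) = 1.119986
t = 1.119986 / 0.032 = 35.00 years

35.00


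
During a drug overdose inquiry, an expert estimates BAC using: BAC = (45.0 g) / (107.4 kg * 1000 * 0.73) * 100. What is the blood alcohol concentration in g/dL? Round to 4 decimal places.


Applying the Widmark formula:
BAC = (dose_g / (body_wt * 1000 * r)) * 100
Denominator = 107.4 * 1000 * 0.73 = 78402
BAC = (45.0 / 78402) * 100
BAC = 0.0574 g/dL

0.0574


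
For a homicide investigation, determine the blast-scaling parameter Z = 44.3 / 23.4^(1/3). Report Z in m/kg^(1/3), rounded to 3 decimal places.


Scaled distance calculation:
W^(1/3) = 23.4^(1/3) = 2.860259
Z = R / W^(1/3) = 44.3 / 2.860259
Z = 15.488 m/kg^(1/3)

15.488


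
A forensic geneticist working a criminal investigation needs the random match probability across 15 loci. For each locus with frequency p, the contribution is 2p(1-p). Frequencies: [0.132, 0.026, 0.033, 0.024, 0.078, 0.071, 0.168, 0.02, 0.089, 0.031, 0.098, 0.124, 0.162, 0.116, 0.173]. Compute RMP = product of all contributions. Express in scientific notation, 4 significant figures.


Computing RMP for 15 loci:
Locus 1: 2 * 0.132 * 0.868 = 0.229152
Locus 2: 2 * 0.026 * 0.974 = 0.050648
Locus 3: 2 * 0.033 * 0.967 = 0.063822
Locus 4: 2 * 0.024 * 0.976 = 0.046848
Locus 5: 2 * 0.078 * 0.922 = 0.143832
Locus 6: 2 * 0.071 * 0.929 = 0.131918
Locus 7: 2 * 0.168 * 0.832 = 0.279552
Locus 8: 2 * 0.02 * 0.98 = 0.0392
Locus 9: 2 * 0.089 * 0.911 = 0.162158
Locus 10: 2 * 0.031 * 0.969 = 0.060078
Locus 11: 2 * 0.098 * 0.902 = 0.176792
Locus 12: 2 * 0.124 * 0.876 = 0.217248
Locus 13: 2 * 0.162 * 0.838 = 0.271512
Locus 14: 2 * 0.116 * 0.884 = 0.205088
Locus 15: 2 * 0.173 * 0.827 = 0.286142
RMP = 4.302e-14

4.302e-14


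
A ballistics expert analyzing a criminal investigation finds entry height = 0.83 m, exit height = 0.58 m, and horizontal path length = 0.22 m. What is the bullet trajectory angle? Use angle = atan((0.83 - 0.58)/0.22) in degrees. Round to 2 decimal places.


Bullet trajectory angle:
Height difference = 0.83 - 0.58 = 0.25 m
angle = atan(0.25 / 0.22)
angle = atan(1.136364)
angle = 48.65 degrees

48.65


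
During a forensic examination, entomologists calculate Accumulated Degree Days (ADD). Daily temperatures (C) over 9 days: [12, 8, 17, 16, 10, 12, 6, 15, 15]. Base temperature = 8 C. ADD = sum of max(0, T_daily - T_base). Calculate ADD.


Computing ADD day by day:
Day 1: max(0, 12 - 8) = 4
Day 2: max(0, 8 - 8) = 0
Day 3: max(0, 17 - 8) = 9
Day 4: max(0, 16 - 8) = 8
Day 5: max(0, 10 - 8) = 2
Day 6: max(0, 12 - 8) = 4
Day 7: max(0, 6 - 8) = 0
Day 8: max(0, 15 - 8) = 7
Day 9: max(0, 15 - 8) = 7
Total ADD = 41

41


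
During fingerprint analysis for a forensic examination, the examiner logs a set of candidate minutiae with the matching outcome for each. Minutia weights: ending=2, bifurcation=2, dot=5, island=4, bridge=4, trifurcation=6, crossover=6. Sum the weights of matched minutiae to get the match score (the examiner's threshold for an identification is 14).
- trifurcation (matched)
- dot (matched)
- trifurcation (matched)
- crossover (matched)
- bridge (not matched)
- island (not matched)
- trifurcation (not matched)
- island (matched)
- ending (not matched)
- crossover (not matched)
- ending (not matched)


Weighted minutiae match score:
  trifurcation: matched, +6 (running total 6)
  dot: matched, +5 (running total 11)
  trifurcation: matched, +6 (running total 17)
  crossover: matched, +6 (running total 23)
  bridge: not matched, +0
  island: not matched, +0
  trifurcation: not matched, +0
  island: matched, +4 (running total 27)
  ending: not matched, +0
  crossover: not matched, +0
  ending: not matched, +0
Total score = 27
Threshold = 14; verdict = identification

27


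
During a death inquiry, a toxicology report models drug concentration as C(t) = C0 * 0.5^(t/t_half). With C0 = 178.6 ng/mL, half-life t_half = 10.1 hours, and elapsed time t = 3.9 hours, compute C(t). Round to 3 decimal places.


Drug concentration decay:
Number of half-lives = t / t_half = 3.9 / 10.1 = 0.386139
Decay factor = 0.5^0.386139 = 0.76517466
C(t) = 178.6 * 0.76517466 = 136.660 ng/mL

136.660


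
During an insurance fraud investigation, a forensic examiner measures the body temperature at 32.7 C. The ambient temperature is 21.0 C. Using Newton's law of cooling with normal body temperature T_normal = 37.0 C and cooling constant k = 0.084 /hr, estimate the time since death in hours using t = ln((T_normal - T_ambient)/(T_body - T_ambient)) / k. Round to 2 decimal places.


Using Newton's law of cooling:
t = ln((T_normal - T_ambient) / (T_body - T_ambient)) / k
T_normal - T_ambient = 16.0
T_body - T_ambient = 11.7
Ratio = 1.367521
ln(ratio) = 0.313
t = 0.313 / 0.084 = 3.73 hours

3.73


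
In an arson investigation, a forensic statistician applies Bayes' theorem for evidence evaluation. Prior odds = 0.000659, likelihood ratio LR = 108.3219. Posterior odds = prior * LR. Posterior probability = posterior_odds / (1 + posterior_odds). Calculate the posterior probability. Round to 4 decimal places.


Bayesian evidence evaluation:
Posterior odds = prior_odds * LR = 0.000659 * 108.3219 = 0.07138413
Posterior probability = posterior_odds / (1 + posterior_odds)
= 0.07138413 / (1 + 0.07138413)
= 0.07138413 / 1.07138413
= 0.0666

0.0666


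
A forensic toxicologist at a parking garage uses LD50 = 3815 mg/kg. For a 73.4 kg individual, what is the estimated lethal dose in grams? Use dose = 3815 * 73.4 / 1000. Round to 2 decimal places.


Lethal dose calculation:
Lethal dose = LD50 * body_weight / 1000
= 3815 * 73.4 / 1000
= 280021 / 1000
= 280.02 g

280.02


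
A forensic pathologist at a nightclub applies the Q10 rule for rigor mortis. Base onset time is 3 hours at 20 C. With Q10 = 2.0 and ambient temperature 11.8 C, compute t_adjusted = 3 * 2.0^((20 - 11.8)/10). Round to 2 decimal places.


Rigor mortis time adjustment:
Exponent = (T_ref - T_actual) / 10 = (20 - 11.8) / 10 = 0.82
Q10 factor = 2.0^0.82 = 1.76541
t_adjusted = 3 * 1.76541 = 5.30 hours

5.30


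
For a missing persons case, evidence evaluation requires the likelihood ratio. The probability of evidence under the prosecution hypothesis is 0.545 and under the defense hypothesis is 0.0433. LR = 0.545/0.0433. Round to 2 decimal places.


Likelihood ratio calculation:
LR = P(E|Hp) / P(E|Hd)
LR = 0.545 / 0.0433
LR = 12.59

12.59


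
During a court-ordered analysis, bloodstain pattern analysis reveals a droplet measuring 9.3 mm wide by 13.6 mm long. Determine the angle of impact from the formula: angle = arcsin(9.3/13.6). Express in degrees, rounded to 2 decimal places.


Blood spatter impact angle calculation:
width / length = 9.3 / 13.6 = 0.683824
angle = arcsin(0.683824)
angle = 43.14 degrees

43.14


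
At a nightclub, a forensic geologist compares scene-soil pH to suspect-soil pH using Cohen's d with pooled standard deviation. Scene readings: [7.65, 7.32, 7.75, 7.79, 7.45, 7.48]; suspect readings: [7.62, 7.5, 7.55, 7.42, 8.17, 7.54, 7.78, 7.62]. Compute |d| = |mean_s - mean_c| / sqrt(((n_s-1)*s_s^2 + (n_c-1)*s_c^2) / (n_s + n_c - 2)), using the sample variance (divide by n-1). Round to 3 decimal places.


Pooled-variance Cohen's d for soil pH comparison:
Scene mean = 45.44 / 6 = 7.573333
Suspect mean = 61.2 / 8 = 7.65
Scene sample variance s_s^2 = 0.034427
Suspect sample variance s_c^2 = 0.055229
Pooled variance = ((n_s-1)*s_s^2 + (n_c-1)*s_c^2) / (n_s + n_c - 2) = 0.046561
Pooled SD = sqrt(0.046561) = 0.21578
Mean difference = -0.076667
|d| = |-0.076667| / 0.21578 = 0.355

0.355


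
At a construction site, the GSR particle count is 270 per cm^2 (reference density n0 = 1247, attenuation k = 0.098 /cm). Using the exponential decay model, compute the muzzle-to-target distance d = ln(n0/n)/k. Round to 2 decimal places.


GSR distance calculation:
n0/n = 1247 / 270 = 4.618519
ln(n0/n) = 1.530074
d = 1.530074 / 0.098 = 15.61 cm

15.61


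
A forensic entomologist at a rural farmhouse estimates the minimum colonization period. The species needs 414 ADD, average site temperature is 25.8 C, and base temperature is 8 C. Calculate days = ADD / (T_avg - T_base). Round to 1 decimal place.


Insect development time:
Effective temperature = avg_temp - T_base = 25.8 - 8 = 17.8 C
Days = ADD / effective_temp = 414 / 17.8 = 23.3 days

23.3


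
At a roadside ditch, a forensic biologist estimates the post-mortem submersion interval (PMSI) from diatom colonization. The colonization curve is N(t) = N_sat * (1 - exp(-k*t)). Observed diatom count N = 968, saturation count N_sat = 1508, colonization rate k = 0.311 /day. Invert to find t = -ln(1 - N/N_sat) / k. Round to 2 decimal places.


PMSI from diatom colonization curve:
N / N_sat = 968 / 1508 = 0.64191
1 - N/N_sat = 0.35809
ln(1 - N/N_sat) = -1.026971
t = -ln(1 - N/N_sat) / k = -(-1.026971) / 0.311 = 3.30 days

3.30


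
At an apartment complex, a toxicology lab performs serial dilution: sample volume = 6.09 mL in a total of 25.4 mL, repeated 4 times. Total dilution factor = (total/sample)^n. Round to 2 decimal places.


Dilution factor calculation:
Single dilution = V_total / V_sample = 25.4 / 6.09 ≈ 4.170772
Number of dilutions = 4
Total DF = (25.4 / 6.09)^4 (full precision, rounded at the end) = 302.60

302.60


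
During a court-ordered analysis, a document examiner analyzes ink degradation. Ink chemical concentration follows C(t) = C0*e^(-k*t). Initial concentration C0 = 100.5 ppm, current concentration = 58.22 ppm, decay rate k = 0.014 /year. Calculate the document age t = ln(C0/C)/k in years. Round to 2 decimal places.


Document age estimation:
C0/C = 100.5 / 58.22 = 1.726211
ln(C0/C) = 0.545929
t = 0.545929 / 0.014 = 38.99 years

38.99


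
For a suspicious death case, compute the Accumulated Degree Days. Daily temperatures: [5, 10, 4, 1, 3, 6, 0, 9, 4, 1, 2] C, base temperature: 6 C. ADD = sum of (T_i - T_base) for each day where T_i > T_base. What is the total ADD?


Computing ADD day by day:
Day 1: max(0, 5 - 6) = 0
Day 2: max(0, 10 - 6) = 4
Day 3: max(0, 4 - 6) = 0
Day 4: max(0, 1 - 6) = 0
Day 5: max(0, 3 - 6) = 0
Day 6: max(0, 6 - 6) = 0
Day 7: max(0, 0 - 6) = 0
Day 8: max(0, 9 - 6) = 3
Day 9: max(0, 4 - 6) = 0
Day 10: max(0, 1 - 6) = 0
Day 11: max(0, 2 - 6) = 0
Total ADD = 7

7


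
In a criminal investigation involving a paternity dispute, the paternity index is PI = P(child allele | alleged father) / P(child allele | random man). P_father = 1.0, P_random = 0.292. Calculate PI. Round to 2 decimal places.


Paternity Index calculation:
PI = P(allele|father) / P(allele|random)
PI = 1.0 / 0.292
PI = 3.42

3.42


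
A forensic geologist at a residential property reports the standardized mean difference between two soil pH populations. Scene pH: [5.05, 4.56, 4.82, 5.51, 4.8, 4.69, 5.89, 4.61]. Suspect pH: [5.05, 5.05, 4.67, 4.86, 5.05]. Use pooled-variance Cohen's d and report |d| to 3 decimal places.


Pooled-variance Cohen's d for soil pH comparison:
Scene mean = 39.93 / 8 = 4.99125
Suspect mean = 24.68 / 5 = 4.936
Scene sample variance s_s^2 = 0.224041
Suspect sample variance s_c^2 = 0.02888
Pooled variance = ((n_s-1)*s_s^2 + (n_c-1)*s_c^2) / (n_s + n_c - 2) = 0.153073
Pooled SD = sqrt(0.153073) = 0.391245
Mean difference = 0.05525
|d| = |0.05525| / 0.391245 = 0.141

0.141


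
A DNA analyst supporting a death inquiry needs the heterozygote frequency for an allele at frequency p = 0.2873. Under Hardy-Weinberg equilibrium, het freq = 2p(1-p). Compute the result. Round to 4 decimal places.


Hardy-Weinberg heterozygote frequency:
q = 1 - p = 1 - 0.2873 = 0.7127
2pq = 2 * 0.2873 * 0.7127 = 0.4095

0.4095


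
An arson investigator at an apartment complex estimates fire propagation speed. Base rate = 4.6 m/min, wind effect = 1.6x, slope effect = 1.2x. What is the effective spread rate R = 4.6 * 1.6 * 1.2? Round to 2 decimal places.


Fire spread rate calculation:
R = R0 * wind_factor * slope_factor
= 4.6 * 1.6 * 1.2
= 7.36 * 1.2
= 8.83 m/min

8.83


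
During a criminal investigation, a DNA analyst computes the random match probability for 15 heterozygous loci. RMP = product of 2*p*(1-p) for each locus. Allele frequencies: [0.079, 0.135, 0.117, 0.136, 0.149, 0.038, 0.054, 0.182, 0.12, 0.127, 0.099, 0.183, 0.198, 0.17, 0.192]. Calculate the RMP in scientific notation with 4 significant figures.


Computing RMP for 15 loci:
Locus 1: 2 * 0.079 * 0.921 = 0.145518
Locus 2: 2 * 0.135 * 0.865 = 0.23355
Locus 3: 2 * 0.117 * 0.883 = 0.206622
Locus 4: 2 * 0.136 * 0.864 = 0.235008
Locus 5: 2 * 0.149 * 0.851 = 0.253598
Locus 6: 2 * 0.038 * 0.962 = 0.073112
Locus 7: 2 * 0.054 * 0.946 = 0.102168
Locus 8: 2 * 0.182 * 0.818 = 0.297752
Locus 9: 2 * 0.12 * 0.88 = 0.2112
Locus 10: 2 * 0.127 * 0.873 = 0.221742
Locus 11: 2 * 0.099 * 0.901 = 0.178398
Locus 12: 2 * 0.183 * 0.817 = 0.299022
Locus 13: 2 * 0.198 * 0.802 = 0.317592
Locus 14: 2 * 0.17 * 0.83 = 0.2822
Locus 15: 2 * 0.192 * 0.808 = 0.310272
RMP = 6.466e-11

6.466e-11


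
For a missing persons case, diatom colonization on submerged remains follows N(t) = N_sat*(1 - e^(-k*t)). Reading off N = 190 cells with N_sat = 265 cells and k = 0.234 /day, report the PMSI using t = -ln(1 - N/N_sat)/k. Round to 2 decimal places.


PMSI from diatom colonization curve:
N / N_sat = 190 / 265 = 0.716981
1 - N/N_sat = 0.283019
ln(1 - N/N_sat) = -1.262241
t = -ln(1 - N/N_sat) / k = -(-1.262241) / 0.234 = 5.39 days

5.39


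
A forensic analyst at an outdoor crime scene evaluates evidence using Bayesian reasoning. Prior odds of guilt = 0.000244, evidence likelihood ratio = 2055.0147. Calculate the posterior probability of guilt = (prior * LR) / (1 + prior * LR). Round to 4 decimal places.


Bayesian evidence evaluation:
Posterior odds = prior_odds * LR = 0.000244 * 2055.0147 = 0.5014236
Posterior probability = posterior_odds / (1 + posterior_odds)
= 0.5014236 / (1 + 0.5014236)
= 0.5014236 / 1.5014236
= 0.3340

0.3340


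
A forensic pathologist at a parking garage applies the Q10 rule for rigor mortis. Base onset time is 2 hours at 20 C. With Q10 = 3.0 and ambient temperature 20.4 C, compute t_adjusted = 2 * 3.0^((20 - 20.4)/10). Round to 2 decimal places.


Rigor mortis time adjustment:
Exponent = (T_ref - T_actual) / 10 = (20 - 20.4) / 10 = -0.04
Q10 factor = 3.0^-0.04 = 0.95701
t_adjusted = 2 * 0.95701 = 1.91 hours

1.91


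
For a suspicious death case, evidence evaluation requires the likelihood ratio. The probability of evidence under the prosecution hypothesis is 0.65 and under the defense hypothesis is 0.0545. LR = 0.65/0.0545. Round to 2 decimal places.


Likelihood ratio calculation:
LR = P(E|Hp) / P(E|Hd)
LR = 0.65 / 0.0545
LR = 11.93

11.93


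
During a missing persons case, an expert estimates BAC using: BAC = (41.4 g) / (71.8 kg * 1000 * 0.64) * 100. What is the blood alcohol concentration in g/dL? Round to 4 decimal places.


Applying the Widmark formula:
BAC = (dose_g / (body_wt * 1000 * r)) * 100
Denominator = 71.8 * 1000 * 0.64 = 45952
BAC = (41.4 / 45952) * 100
BAC = 0.0901 g/dL

0.0901


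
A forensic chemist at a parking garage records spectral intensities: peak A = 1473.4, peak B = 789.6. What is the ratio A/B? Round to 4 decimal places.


Spectral peak ratio:
Peak A = 1473.4 counts
Peak B = 789.6 counts
Ratio = 1473.4 / 789.6 = 1.8660

1.8660


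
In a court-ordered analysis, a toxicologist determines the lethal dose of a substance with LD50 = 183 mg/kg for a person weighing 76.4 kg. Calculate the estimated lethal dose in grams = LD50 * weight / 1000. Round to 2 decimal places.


Lethal dose calculation:
Lethal dose = LD50 * body_weight / 1000
= 183 * 76.4 / 1000
= 13981.2 / 1000
= 13.98 g

13.98


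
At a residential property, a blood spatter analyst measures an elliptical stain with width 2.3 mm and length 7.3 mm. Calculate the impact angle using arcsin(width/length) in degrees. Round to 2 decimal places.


Blood spatter impact angle calculation:
width / length = 2.3 / 7.3 = 0.315068
angle = arcsin(0.315068)
angle = 18.36 degrees

18.36


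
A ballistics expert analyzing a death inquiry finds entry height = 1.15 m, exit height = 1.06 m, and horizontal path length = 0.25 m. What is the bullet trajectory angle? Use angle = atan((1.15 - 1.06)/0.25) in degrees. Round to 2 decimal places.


Bullet trajectory angle:
Height difference = 1.15 - 1.06 = 0.09 m
angle = atan(0.09 / 0.25)
angle = atan(0.36)
angle = 19.80 degrees

19.80


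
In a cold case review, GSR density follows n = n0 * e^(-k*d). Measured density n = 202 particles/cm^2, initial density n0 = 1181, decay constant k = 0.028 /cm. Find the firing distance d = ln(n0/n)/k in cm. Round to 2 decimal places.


GSR distance calculation:
n0/n = 1181 / 202 = 5.846535
ln(n0/n) = 1.765849
d = 1.765849 / 0.028 = 63.07 cm

63.07


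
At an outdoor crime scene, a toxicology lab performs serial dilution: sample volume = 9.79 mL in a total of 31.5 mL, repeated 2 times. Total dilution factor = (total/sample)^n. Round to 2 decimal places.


Dilution factor calculation:
Single dilution = V_total / V_sample = 31.5 / 9.79 ≈ 3.217569
Number of dilutions = 2
Total DF = (31.5 / 9.79)^2 (full precision, rounded at the end) = 10.35

10.35


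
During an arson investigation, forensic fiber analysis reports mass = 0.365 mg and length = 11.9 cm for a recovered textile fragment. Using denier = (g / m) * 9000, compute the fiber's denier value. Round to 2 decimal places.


Denier calculation:
Mass in grams = 0.365 mg / 1000 = 0.000365 g
Length in meters = 11.9 cm / 100 = 0.119 m
Linear density = mass / length = 0.000365 / 0.119 = 0.00306723 g/m
Denier = (g/m) * 9000 = 0.00306723 * 9000 = 27.61

27.61


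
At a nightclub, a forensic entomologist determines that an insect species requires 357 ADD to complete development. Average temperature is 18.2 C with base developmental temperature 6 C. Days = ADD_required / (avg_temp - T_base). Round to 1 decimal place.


Insect development time:
Effective temperature = avg_temp - T_base = 18.2 - 6 = 12.2 C
Days = ADD / effective_temp = 357 / 12.2 = 29.3 days

29.3


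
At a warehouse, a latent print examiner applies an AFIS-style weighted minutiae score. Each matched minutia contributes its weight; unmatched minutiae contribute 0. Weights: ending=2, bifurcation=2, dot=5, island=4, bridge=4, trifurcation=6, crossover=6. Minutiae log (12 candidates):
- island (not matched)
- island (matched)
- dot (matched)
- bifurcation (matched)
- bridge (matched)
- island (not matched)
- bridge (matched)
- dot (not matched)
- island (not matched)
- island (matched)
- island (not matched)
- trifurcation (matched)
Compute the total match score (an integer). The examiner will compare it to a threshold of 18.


Weighted minutiae match score:
  island: not matched, +0
  island: matched, +4 (running total 4)
  dot: matched, +5 (running total 9)
  bifurcation: matched, +2 (running total 11)
  bridge: matched, +4 (running total 15)
  island: not matched, +0
  bridge: matched, +4 (running total 19)
  dot: not matched, +0
  island: not matched, +0
  island: matched, +4 (running total 23)
  island: not matched, +0
  trifurcation: matched, +6 (running total 29)
Total score = 29
Threshold = 18; verdict = identification

29


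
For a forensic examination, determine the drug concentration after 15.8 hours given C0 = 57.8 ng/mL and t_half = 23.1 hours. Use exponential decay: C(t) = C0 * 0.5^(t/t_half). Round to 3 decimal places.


Drug concentration decay:
Number of half-lives = t / t_half = 15.8 / 23.1 = 0.683983
Decay factor = 0.5^0.683983 = 0.62244445
C(t) = 57.8 * 0.62244445 = 35.977 ng/mL

35.977


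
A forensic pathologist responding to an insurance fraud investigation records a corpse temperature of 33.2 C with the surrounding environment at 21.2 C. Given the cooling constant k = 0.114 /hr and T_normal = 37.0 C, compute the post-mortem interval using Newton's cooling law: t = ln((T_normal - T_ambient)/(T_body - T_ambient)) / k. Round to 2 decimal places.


Using Newton's law of cooling:
t = ln((T_normal - T_ambient) / (T_body - T_ambient)) / k
T_normal - T_ambient = 15.8
T_body - T_ambient = 12.0
Ratio = 1.316667
ln(ratio) = 0.275104
t = 0.275104 / 0.114 = 2.41 hours

2.41


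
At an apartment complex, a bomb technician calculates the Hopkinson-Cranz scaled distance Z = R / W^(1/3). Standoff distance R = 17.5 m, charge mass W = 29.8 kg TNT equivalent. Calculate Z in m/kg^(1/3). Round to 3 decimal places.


Scaled distance calculation:
W^(1/3) = 29.8^(1/3) = 3.100312
Z = R / W^(1/3) = 17.5 / 3.100312
Z = 5.645 m/kg^(1/3)

5.645


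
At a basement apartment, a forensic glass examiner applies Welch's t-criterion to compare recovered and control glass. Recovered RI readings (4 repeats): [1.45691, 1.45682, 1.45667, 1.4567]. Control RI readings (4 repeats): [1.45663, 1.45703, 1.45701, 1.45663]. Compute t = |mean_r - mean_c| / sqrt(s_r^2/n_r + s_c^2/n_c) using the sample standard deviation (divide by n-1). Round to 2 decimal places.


Welch's t-criterion for glass RI comparison:
Recovered mean = sum / n_r = 5.8271 / 4 = 1.456775
Control mean = sum / n_c = 5.8273 / 4 = 1.456825
Recovered sample variance s_r^2 = 1.23e-08
Control sample variance s_c^2 = 5.07667e-08
Welch SE (unpooled) = sqrt(s_r^2/n_r + s_c^2/n_c) = sqrt(3.075e-09 + 1.26917e-08) = sqrt(1.57667e-08) = 0.000125566
|mean_r - mean_c| = 5e-05
t = 5e-05 / 0.000125566 = 0.40

0.40
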